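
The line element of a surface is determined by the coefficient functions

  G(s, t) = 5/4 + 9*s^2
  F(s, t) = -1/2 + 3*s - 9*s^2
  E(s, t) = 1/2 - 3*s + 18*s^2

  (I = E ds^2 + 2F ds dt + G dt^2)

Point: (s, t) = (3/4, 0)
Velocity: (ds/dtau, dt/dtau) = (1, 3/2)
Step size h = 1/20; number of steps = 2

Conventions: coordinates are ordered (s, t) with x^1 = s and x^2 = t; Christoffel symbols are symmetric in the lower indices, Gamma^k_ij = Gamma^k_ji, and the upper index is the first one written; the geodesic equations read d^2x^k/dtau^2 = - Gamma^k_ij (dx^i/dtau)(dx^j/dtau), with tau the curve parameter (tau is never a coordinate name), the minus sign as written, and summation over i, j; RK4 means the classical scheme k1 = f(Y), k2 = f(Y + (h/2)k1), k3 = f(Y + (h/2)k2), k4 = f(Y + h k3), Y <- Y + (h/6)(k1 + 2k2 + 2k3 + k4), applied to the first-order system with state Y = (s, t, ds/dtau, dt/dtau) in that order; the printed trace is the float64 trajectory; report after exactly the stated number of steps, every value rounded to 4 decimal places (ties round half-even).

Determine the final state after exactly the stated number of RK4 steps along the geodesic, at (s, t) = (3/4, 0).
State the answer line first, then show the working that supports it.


Answer: s = 0.8482, t = 0.1421, ds/dtau = 0.9616, dt/dtau = 1.3484

f(Y) = (ds/dtau, dt/dtau, -Gamma^s_ij Y'^i Y'^j, -Gamma^t_ij Y'^i Y'^j) with the Gammas evaluated at the stage position; h = 0.050000; intermediate values shown to 6 dp
step 0: s = 0.7500, t = 0.0000, ds/dtau = 1.0000, dt/dtau = 1.5000
step 1:
  k1: at (s, t) = (0.750000, 0.000000), (ds/dtau, dt/dtau) = (1.000000, 1.500000); Gamma_sss = 0.977902, Gamma_sst = 0.533706, Gamma_stt = -1.017063, Gamma_tss = -1.150210, Gamma_tst = 1.349371, Gamma_ttt = -0.533706; k1 = (1.000000, 1.500000, -0.290629, -1.697063)
  k2: at (s, t) = (0.775000, 0.037500), (ds/dtau, dt/dtau) = (0.992734, 1.457573); Gamma_sss = 0.929056, Gamma_sst = 0.531513, Gamma_stt = -0.987970, Gamma_tss = -1.145407, Gamma_tst = 1.333932, Gamma_ttt = -0.531513; k2 = (0.992734, 1.457573, -0.354822, -1.602320)
  k3: at (s, t) = (0.774818, 0.036439), (ds/dtau, dt/dtau) = (0.991129, 1.459942); Gamma_sss = 0.929398, Gamma_sst = 0.531530, Gamma_stt = -0.988175, Gamma_tss = -1.145446, Gamma_tst = 1.334044, Gamma_ttt = -0.531530; k3 = (0.991129, 1.459942, -0.344995, -1.602568)
  k4: at (s, t) = (0.799556, 0.072997), (ds/dtau, dt/dtau) = (0.982750, 1.419872); Gamma_sss = 0.884447, Gamma_sst = 0.529050, Gamma_stt = -0.961171, Gamma_tss = -1.139772, Gamma_tst = 1.318671, Gamma_ttt = -0.529050; k4 = (0.982750, 1.419872, -0.392893, -1.512721)
  Y <- Y + (h/6)(k1 + 2k2 + 2k3 + k4): s = 0.7996, t = 0.0730, ds/dtau = 0.9826, dt/dtau = 1.4198
step 2:
  k1: at (s, t) = (0.799587, 0.072958), (ds/dtau, dt/dtau) = (0.982640, 1.419837); Gamma_sss = 0.884392, Gamma_sst = 0.529046, Gamma_stt = -0.961138, Gamma_tss = -1.139764, Gamma_tst = 1.318652, Gamma_ttt = -0.529046; k1 = (0.982640, 1.419837, -0.392599, -1.512478)
  k2: at (s, t) = (0.824153, 0.108453), (ds/dtau, dt/dtau) = (0.972825, 1.382025); Gamma_sss = 0.842819, Gamma_sst = 0.526314, Gamma_stt = -0.935923, Gamma_tss = -1.133358, Gamma_tst = 1.303349, Gamma_ttt = -0.526314; k2 = (0.972825, 1.382025, -0.425254, -1.426770)
  k3: at (s, t) = (0.823908, 0.107508), (ds/dtau, dt/dtau) = (0.972009, 1.384168); Gamma_sss = 0.843220, Gamma_sst = 0.526343, Gamma_stt = -0.936168, Gamma_tss = -1.133426, Gamma_tst = 1.303502, Gamma_ttt = -0.526343; k3 = (0.972009, 1.384168, -0.419361, -1.428231)
  k4: at (s, t) = (0.848188, 0.142166), (ds/dtau, dt/dtau) = (0.961672, 1.348425); Gamma_sss = 0.804845, Gamma_sst = 0.523416, Gamma_stt = -0.912656, Gamma_tss = -1.126466, Gamma_tst = 1.288388, Gamma_ttt = -0.523416; k4 = (0.961672, 1.348425, -0.442366, -1.347947)
  Y <- Y + (h/6)(k1 + 2k2 + 2k3 + k4): s = 0.8482, t = 0.1421, ds/dtau = 0.9616, dt/dtau = 1.3484


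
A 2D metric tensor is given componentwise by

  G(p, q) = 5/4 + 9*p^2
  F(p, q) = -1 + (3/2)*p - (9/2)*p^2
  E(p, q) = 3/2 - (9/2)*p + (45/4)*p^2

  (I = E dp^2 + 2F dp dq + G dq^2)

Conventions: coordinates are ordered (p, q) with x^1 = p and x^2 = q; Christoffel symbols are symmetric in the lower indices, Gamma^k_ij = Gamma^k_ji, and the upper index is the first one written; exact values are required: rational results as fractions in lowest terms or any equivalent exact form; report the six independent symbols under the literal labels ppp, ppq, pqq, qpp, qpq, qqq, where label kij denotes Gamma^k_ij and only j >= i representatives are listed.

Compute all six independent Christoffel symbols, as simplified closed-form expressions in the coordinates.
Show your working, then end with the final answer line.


E = 3/2 - (9/2)*p + (45/4)*p^2; F = -1 + (3/2)*p - (9/2)*p^2; G = 5/4 + 9*p^2
Gamma^k_ij = (1/2) g^{kl} (d_i g_jl + d_j g_il - d_l g_ij), with g^inv = (1/(EG-F^2)) [[G, -F], [-F, E]]
first partials: E_p = -9/2 + (45/2)*p, E_q = 0, F_p = 3/2 - 9*p, F_q = 0, G_p = 18*p, G_q = 0
D = EG - F^2 = 7/8 - (21/8)*p + (261/16)*p^2 - 27*p^3 + 81*p^4
expanded: Gamma^p_pp = (G E_p - 2F F_p + F E_q)/(2D), Gamma^p_pq = (G E_q - F G_p)/(2D), Gamma^p_qq = (2G F_q - G G_p - F G_q)/(2D), Gamma^q_pp = (2E F_p - E E_q - F E_p)/(2D), Gamma^q_pq = (E G_p - F E_q)/(2D), Gamma^q_qq = (E G_q - 2F F_q + F G_p)/(2D); substitute and cancel common factors

Answer: Gamma_ppp = (972*p^3 + 45*p - 21)/(1296*p^4 - 432*p^3 + 261*p^2 - 42*p + 14), Gamma_ppq = (648*p^3 - 216*p^2 + 144*p)/(1296*p^4 - 432*p^3 + 261*p^2 - 42*p + 14), Gamma_pqq = (-1296*p^3 - 180*p)/(1296*p^4 - 432*p^3 + 261*p^2 - 42*p + 14), Gamma_qpp = (-810*p^3 + 486*p^2 - 90*p)/(1296*p^4 - 432*p^3 + 261*p^2 - 42*p + 14), Gamma_qpq = (1620*p^3 - 648*p^2 + 216*p)/(1296*p^4 - 432*p^3 + 261*p^2 - 42*p + 14), Gamma_qqq = (-648*p^3 + 216*p^2 - 144*p)/(1296*p^4 - 432*p^3 + 261*p^2 - 42*p + 14)


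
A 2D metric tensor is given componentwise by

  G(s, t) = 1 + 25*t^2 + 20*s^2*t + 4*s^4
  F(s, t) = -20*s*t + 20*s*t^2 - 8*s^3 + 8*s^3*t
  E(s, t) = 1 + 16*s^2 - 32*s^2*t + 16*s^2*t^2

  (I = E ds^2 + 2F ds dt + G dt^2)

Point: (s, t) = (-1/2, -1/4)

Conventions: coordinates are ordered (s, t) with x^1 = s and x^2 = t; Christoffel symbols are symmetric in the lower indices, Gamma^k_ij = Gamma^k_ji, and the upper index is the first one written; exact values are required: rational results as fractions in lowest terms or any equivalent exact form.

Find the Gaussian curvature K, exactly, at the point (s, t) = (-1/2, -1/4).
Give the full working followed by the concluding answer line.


E = 29/4, F = -15/8, G = 25/16, EG - F^2 = 125/16 at the point
E_s = -25, E_t = -10, F_s = -5/4, F_t = 14, G_s = 3, G_t = -15/2
E_tt = 8, F_st = -24, G_ss = 2
Apply the Brioschi formula K = (det M1 - det M2)/(EG - F^2)^2 over the derivative matrices of E, F, G.
M1 = [[-E_tt/2 + F_st - G_ss/2, E_s/2, F_s - E_t/2], [F_t - G_s/2, E, F], [G_t/2, F, G]] = [[-29, -25/2, 15/4], [25/2, 29/4, -15/8], [-15/4, -15/8, 25/16]]; det M1 = -225/4
M2 = [[0, E_t/2, G_s/2], [E_t/2, E, F], [G_s/2, F, G]] = [[0, -5, 3/2], [-5, 29/4, -15/8], [3/2, -15/8, 25/16]]; det M2 = -109/4
det M1 - det M2 = -29; K = -29 / (125/16)^2 = -7424/15625

Answer: K = -7424/15625


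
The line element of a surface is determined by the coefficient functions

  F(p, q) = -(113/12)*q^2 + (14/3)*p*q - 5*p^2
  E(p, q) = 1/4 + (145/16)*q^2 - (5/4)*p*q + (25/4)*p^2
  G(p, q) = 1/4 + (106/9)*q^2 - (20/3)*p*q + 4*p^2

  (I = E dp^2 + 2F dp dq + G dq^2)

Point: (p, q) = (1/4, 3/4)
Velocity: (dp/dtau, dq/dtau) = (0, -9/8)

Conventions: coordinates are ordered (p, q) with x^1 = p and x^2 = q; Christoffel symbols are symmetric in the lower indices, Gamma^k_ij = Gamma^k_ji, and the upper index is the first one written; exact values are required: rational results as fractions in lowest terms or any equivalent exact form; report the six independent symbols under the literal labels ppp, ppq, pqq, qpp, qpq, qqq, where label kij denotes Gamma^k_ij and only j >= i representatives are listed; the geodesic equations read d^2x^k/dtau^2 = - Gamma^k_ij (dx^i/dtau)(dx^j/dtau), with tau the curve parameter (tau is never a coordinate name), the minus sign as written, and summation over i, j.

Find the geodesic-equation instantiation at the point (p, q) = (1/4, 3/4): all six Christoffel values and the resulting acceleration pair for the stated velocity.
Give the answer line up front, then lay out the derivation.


Answer: Gamma_ppp = -83063/40637, Gamma_ppq = 130712/40637, Gamma_pqq = -361792/121911, Gamma_qpp = -423809/162548, Gamma_qpq = 94959/40637, Gamma_qqq = -41848/40637; accelerations (d^2p/dtau^2, d^2q/dtau^2) = (152631/40637, 423711/325096)

E = 1409/256, F = -303/64, G = 47/8 at the point
E_p = 35/16, E_q = 425/32, F_p = 1, F_q = -311/24, G_p = -3, G_q = 16
EG - F^2 = 40637/4096;  g^inv = (4096/40637) * [[47/8, 303/64], [303/64, 1409/256]]
first-kind symbols [ij,l] = (1/2)(d_i g_jl + d_j g_il - d_l g_ij): [pp,p] = E_p/2 = 35/32, [pp,q] = F_p - E_q/2 = -361/64, [pq,p] = E_q/2 = 425/64, [pq,q] = G_p/2 = -3/2, [qq,p] = F_q - G_p/2 = -275/24, [qq,q] = G_q/2 = 8
Gamma^p_ij = (G*[ij,p] - F*[ij,q])/(EG - F^2), Gamma^q_ij = (E*[ij,q] - F*[ij,p])/(EG - F^2)
Gamma_ppp = -83063/40637, Gamma_ppq = 130712/40637, Gamma_pqq = -361792/121911, Gamma_qpp = -423809/162548, Gamma_qpq = 94959/40637, Gamma_qqq = -41848/40637
d^2p/dtau^2 = -(Gamma_ppp*(0)^2 + 2*Gamma_ppq*(0)*(-9/8) + Gamma_pqq*(-9/8)^2) = 152631/40637
d^2q/dtau^2 = -(Gamma_qpp*(0)^2 + 2*Gamma_qpq*(0)*(-9/8) + Gamma_qqq*(-9/8)^2) = 423711/325096


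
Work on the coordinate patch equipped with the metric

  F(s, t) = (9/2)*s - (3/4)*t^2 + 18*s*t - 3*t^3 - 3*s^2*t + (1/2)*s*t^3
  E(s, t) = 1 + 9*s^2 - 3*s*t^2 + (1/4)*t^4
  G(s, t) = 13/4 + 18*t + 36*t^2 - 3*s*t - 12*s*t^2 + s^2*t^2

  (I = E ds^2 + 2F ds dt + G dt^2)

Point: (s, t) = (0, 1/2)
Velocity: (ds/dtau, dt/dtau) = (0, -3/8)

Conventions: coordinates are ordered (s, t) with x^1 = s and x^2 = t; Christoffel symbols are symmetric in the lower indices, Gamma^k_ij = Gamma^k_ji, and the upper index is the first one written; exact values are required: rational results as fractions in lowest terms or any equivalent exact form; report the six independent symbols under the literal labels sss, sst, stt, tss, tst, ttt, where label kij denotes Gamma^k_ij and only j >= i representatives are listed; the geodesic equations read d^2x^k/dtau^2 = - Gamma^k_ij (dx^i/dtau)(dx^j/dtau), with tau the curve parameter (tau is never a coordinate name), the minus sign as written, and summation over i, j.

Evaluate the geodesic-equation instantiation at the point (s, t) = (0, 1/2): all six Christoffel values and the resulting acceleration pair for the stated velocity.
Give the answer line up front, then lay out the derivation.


Answer: Gamma_sss = -24/1361, Gamma_sst = 4/1361, Gamma_stt = -48/1361, Gamma_tss = 864/1361, Gamma_tst = -144/1361, Gamma_ttt = 1728/1361; accelerations (d^2s/dtau^2, d^2t/dtau^2) = (27/5444, -243/1361)

E = 65/64, F = -9/16, G = 85/4 at the point
E_s = -3/4, E_t = 1/8, F_s = 217/16, F_t = -3, G_s = -9/2, G_t = 54
EG - F^2 = 1361/64;  g^inv = (64/1361) * [[85/4, 9/16], [9/16, 65/64]]
first-kind symbols [ij,l] = (1/2)(d_i g_jl + d_j g_il - d_l g_ij): [ss,s] = E_s/2 = -3/8, [ss,t] = F_s - E_t/2 = 27/2, [st,s] = E_t/2 = 1/16, [st,t] = G_s/2 = -9/4, [tt,s] = F_t - G_s/2 = -3/4, [tt,t] = G_t/2 = 27
Gamma^s_ij = (G*[ij,s] - F*[ij,t])/(EG - F^2), Gamma^t_ij = (E*[ij,t] - F*[ij,s])/(EG - F^2)
Gamma_sss = -24/1361, Gamma_sst = 4/1361, Gamma_stt = -48/1361, Gamma_tss = 864/1361, Gamma_tst = -144/1361, Gamma_ttt = 1728/1361
d^2s/dtau^2 = -(Gamma_sss*(0)^2 + 2*Gamma_sst*(0)*(-3/8) + Gamma_stt*(-3/8)^2) = 27/5444
d^2t/dtau^2 = -(Gamma_tss*(0)^2 + 2*Gamma_tst*(0)*(-3/8) + Gamma_ttt*(-3/8)^2) = -243/1361


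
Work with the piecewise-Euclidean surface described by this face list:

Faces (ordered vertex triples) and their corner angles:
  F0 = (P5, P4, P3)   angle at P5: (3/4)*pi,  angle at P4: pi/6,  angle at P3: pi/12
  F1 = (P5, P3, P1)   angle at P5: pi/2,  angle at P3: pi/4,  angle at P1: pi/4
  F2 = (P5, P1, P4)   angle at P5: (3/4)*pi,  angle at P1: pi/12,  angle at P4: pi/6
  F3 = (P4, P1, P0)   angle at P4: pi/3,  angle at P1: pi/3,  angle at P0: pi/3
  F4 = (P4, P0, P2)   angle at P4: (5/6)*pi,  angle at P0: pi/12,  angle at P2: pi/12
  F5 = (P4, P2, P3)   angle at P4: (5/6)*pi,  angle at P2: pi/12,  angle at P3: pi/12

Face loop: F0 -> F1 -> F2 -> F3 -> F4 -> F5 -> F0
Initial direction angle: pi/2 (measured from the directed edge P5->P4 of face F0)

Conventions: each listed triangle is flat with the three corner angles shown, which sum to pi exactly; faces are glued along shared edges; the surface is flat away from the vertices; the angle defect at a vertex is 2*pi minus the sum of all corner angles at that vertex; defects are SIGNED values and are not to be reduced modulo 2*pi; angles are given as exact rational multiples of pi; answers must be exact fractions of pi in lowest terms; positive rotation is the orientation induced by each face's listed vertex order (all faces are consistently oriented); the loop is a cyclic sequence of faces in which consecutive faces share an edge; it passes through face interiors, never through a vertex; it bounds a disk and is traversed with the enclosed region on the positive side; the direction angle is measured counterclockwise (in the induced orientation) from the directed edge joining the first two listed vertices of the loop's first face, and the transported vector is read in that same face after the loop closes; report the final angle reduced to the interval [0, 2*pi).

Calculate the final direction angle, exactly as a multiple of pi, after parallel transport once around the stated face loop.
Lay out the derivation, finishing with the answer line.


enclosed vertex P4: corner angles sum to (7/3)*pi, defect = 2*pi - (7/3)*pi = -pi/3
enclosed vertex P5: corner angles sum to 2*pi, defect = 2*pi - 2*pi = 0
holonomy = initial angle + sum of enclosed defects (mod 2*pi), positive in the induced orientation
final angle = pi/2 - pi/3 = pi/6 (mod 2*pi)

Answer: final direction angle = pi/6


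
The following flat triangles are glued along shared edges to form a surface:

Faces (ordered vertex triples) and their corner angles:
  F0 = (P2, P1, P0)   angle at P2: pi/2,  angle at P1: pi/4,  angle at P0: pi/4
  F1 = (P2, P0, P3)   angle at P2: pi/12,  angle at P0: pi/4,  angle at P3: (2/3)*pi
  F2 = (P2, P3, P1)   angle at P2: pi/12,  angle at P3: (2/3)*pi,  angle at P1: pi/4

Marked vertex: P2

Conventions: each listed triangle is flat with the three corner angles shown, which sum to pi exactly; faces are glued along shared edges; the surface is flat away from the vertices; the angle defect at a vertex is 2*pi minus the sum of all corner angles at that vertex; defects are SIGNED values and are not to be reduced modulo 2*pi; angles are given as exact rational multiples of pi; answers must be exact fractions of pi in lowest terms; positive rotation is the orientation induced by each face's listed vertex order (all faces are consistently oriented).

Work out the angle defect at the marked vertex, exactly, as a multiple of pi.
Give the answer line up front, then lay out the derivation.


Answer: defect(P2) = (4/3)*pi

Sum of corner angles at P2: (2/3)*pi
defect = 2*pi - (2/3)*pi


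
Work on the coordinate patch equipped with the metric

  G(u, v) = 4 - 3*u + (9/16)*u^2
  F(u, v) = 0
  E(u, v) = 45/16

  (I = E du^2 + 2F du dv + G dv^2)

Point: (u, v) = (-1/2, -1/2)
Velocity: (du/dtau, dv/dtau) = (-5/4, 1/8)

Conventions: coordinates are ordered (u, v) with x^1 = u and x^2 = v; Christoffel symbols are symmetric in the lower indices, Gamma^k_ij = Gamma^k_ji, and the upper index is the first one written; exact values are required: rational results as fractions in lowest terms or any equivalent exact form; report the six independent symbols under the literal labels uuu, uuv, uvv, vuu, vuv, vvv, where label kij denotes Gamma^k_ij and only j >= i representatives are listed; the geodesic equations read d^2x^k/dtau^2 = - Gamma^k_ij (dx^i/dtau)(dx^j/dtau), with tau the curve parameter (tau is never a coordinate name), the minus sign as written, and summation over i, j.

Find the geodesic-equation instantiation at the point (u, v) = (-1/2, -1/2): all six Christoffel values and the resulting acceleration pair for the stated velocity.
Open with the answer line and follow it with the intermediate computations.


Answer: Gamma_uuu = 0, Gamma_uuv = 0, Gamma_uvv = 19/30, Gamma_vuu = 0, Gamma_vuv = -6/19, Gamma_vvv = 0; accelerations (d^2u/dtau^2, d^2v/dtau^2) = (-19/1920, -15/152)

E = 45/16, F = 0, G = 361/64 at the point
E_u = 0, E_v = 0, F_u = 0, F_v = 0, G_u = -57/16, G_v = 0
EG - F^2 = 16245/1024;  g^inv = (1024/16245) * [[361/64, 0], [0, 45/16]]
first-kind symbols [ij,l] = (1/2)(d_i g_jl + d_j g_il - d_l g_ij): [uu,u] = E_u/2 = 0, [uu,v] = F_u - E_v/2 = 0, [uv,u] = E_v/2 = 0, [uv,v] = G_u/2 = -57/32, [vv,u] = F_v - G_u/2 = 57/32, [vv,v] = G_v/2 = 0
Gamma^u_ij = (G*[ij,u] - F*[ij,v])/(EG - F^2), Gamma^v_ij = (E*[ij,v] - F*[ij,u])/(EG - F^2)
Gamma_uuu = 0, Gamma_uuv = 0, Gamma_uvv = 19/30, Gamma_vuu = 0, Gamma_vuv = -6/19, Gamma_vvv = 0
d^2u/dtau^2 = -(Gamma_uuu*(-5/4)^2 + 2*Gamma_uuv*(-5/4)*(1/8) + Gamma_uvv*(1/8)^2) = -19/1920
d^2v/dtau^2 = -(Gamma_vuu*(-5/4)^2 + 2*Gamma_vuv*(-5/4)*(1/8) + Gamma_vvv*(1/8)^2) = -15/152


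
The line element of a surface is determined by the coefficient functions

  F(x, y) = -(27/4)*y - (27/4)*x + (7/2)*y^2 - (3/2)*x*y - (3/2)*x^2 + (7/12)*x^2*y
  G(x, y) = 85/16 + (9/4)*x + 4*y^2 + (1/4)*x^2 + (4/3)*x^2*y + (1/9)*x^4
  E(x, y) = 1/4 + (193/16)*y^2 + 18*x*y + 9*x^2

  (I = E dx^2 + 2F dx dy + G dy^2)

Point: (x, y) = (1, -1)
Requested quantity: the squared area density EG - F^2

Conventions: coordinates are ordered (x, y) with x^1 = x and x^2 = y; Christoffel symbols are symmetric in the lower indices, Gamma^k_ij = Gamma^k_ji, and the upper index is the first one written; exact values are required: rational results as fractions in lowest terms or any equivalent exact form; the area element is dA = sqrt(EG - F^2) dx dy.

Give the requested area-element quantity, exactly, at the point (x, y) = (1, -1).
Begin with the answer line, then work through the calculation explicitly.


Answer: EG - F^2 = 61225/2304

E = 53/16, F = 35/12, G = 1525/144; EG - F^2 = 61225/2304


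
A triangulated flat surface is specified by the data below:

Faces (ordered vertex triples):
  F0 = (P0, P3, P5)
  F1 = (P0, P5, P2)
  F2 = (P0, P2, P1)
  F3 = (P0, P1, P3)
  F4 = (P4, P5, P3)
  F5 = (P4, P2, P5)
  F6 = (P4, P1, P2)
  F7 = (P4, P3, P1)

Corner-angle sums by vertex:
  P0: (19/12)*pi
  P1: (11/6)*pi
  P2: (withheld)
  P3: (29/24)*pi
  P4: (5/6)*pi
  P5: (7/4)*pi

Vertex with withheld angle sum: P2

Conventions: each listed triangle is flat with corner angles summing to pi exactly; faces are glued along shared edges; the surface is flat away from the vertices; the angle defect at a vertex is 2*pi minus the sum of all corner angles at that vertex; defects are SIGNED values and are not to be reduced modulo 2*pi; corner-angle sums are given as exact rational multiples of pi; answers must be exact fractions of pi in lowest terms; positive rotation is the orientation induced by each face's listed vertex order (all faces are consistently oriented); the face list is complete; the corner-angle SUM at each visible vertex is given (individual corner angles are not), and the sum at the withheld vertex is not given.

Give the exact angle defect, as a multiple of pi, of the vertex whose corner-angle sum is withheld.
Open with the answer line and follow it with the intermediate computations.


Answer: defect(P2) = (29/24)*pi

V = 6, E = 12, F = 8; chi = V - E + F = 2
Gauss-Bonnet: total defect = 2*pi*chi = 4*pi; visible defects sum to (67/24)*pi


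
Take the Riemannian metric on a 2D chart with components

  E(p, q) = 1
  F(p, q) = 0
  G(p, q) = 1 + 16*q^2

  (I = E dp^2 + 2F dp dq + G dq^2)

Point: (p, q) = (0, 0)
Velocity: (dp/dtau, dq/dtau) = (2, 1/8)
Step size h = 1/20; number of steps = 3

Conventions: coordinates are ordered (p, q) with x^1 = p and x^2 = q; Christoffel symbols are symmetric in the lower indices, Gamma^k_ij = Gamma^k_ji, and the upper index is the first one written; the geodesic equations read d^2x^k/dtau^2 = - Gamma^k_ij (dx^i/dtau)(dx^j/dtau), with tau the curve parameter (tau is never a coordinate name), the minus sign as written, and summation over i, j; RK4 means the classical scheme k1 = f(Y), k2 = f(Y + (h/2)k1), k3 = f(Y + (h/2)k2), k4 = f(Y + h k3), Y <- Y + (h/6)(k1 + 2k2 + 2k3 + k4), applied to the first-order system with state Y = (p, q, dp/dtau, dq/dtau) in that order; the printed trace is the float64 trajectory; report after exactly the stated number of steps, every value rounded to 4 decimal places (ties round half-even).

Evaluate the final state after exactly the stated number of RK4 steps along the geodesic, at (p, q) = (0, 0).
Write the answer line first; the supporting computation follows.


Answer: p = 0.3000, q = 0.0187, dp/dtau = 2.0000, dq/dtau = 0.1247

f(Y) = (dp/dtau, dq/dtau, -Gamma^p_ij Y'^i Y'^j, -Gamma^q_ij Y'^i Y'^j) with the Gammas evaluated at the stage position; h = 0.050000; intermediate values shown to 6 dp
step 0: p = 0.0000, q = 0.0000, dp/dtau = 2.0000, dq/dtau = 0.1250
step 1:
  k1: at (p, q) = (0.000000, 0.000000), (dp/dtau, dq/dtau) = (2.000000, 0.125000); Gamma_ppp = 0.000000, Gamma_ppq = 0.000000, Gamma_pqq = 0.000000, Gamma_qpp = 0.000000, Gamma_qpq = 0.000000, Gamma_qqq = 0.000000; k1 = (2.000000, 0.125000, 0.000000, 0.000000)
  k2: at (p, q) = (0.050000, 0.003125), (dp/dtau, dq/dtau) = (2.000000, 0.125000); Gamma_ppp = 0.000000, Gamma_ppq = 0.000000, Gamma_pqq = 0.000000, Gamma_qpp = 0.000000, Gamma_qpq = 0.000000, Gamma_qqq = 0.049992; k2 = (2.000000, 0.125000, 0.000000, -0.000781)
  k3: at (p, q) = (0.050000, 0.003125), (dp/dtau, dq/dtau) = (2.000000, 0.124980); Gamma_ppp = 0.000000, Gamma_ppq = 0.000000, Gamma_pqq = 0.000000, Gamma_qpp = 0.000000, Gamma_qpq = 0.000000, Gamma_qqq = 0.049992; k3 = (2.000000, 0.124980, 0.000000, -0.000781)
  k4: at (p, q) = (0.100000, 0.006249), (dp/dtau, dq/dtau) = (2.000000, 0.124961); Gamma_ppp = 0.000000, Gamma_ppq = 0.000000, Gamma_pqq = 0.000000, Gamma_qpp = 0.000000, Gamma_qpq = 0.000000, Gamma_qqq = 0.099922; k4 = (2.000000, 0.124961, 0.000000, -0.001560)
  Y <- Y + (h/6)(k1 + 2k2 + 2k3 + k4): p = 0.1000, q = 0.0062, dp/dtau = 2.0000, dq/dtau = 0.1250
step 2:
  k1: at (p, q) = (0.100000, 0.006249), (dp/dtau, dq/dtau) = (2.000000, 0.124961); Gamma_ppp = 0.000000, Gamma_ppq = 0.000000, Gamma_pqq = 0.000000, Gamma_qpp = 0.000000, Gamma_qpq = 0.000000, Gamma_qqq = 0.099927; k1 = (2.000000, 0.124961, 0.000000, -0.001560)
  k2: at (p, q) = (0.150000, 0.009373), (dp/dtau, dq/dtau) = (2.000000, 0.124922); Gamma_ppp = 0.000000, Gamma_ppq = 0.000000, Gamma_pqq = 0.000000, Gamma_qpp = 0.000000, Gamma_qpq = 0.000000, Gamma_qqq = 0.149763; k2 = (2.000000, 0.124922, 0.000000, -0.002337)
  k3: at (p, q) = (0.150000, 0.009372), (dp/dtau, dq/dtau) = (2.000000, 0.124903); Gamma_ppp = 0.000000, Gamma_ppq = 0.000000, Gamma_pqq = 0.000000, Gamma_qpp = 0.000000, Gamma_qpq = 0.000000, Gamma_qqq = 0.149748; k3 = (2.000000, 0.124903, 0.000000, -0.002336)
  k4: at (p, q) = (0.200000, 0.012494), (dp/dtau, dq/dtau) = (2.000000, 0.124844); Gamma_ppp = 0.000000, Gamma_ppq = 0.000000, Gamma_pqq = 0.000000, Gamma_qpp = 0.000000, Gamma_qpq = 0.000000, Gamma_qqq = 0.199414; k4 = (2.000000, 0.124844, 0.000000, -0.003108)
  Y <- Y + (h/6)(k1 + 2k2 + 2k3 + k4): p = 0.2000, q = 0.0125, dp/dtau = 2.0000, dq/dtau = 0.1248
step 3:
  k1: at (p, q) = (0.200000, 0.012495), (dp/dtau, dq/dtau) = (2.000000, 0.124844); Gamma_ppp = 0.000000, Gamma_ppq = 0.000000, Gamma_pqq = 0.000000, Gamma_qpp = 0.000000, Gamma_qpq = 0.000000, Gamma_qqq = 0.199419; k1 = (2.000000, 0.124844, 0.000000, -0.003108)
  k2: at (p, q) = (0.250000, 0.015616), (dp/dtau, dq/dtau) = (2.000000, 0.124766); Gamma_ppp = 0.000000, Gamma_ppq = 0.000000, Gamma_pqq = 0.000000, Gamma_qpp = 0.000000, Gamma_qpq = 0.000000, Gamma_qqq = 0.248883; k2 = (2.000000, 0.124766, 0.000000, -0.003874)
  k3: at (p, q) = (0.250000, 0.015614), (dp/dtau, dq/dtau) = (2.000000, 0.124747); Gamma_ppp = 0.000000, Gamma_ppq = 0.000000, Gamma_pqq = 0.000000, Gamma_qpp = 0.000000, Gamma_qpq = 0.000000, Gamma_qqq = 0.248853; k3 = (2.000000, 0.124747, 0.000000, -0.003873)
  k4: at (p, q) = (0.300000, 0.018732), (dp/dtau, dq/dtau) = (2.000000, 0.124651); Gamma_ppp = 0.000000, Gamma_ppq = 0.000000, Gamma_pqq = 0.000000, Gamma_qpp = 0.000000, Gamma_qpq = 0.000000, Gamma_qqq = 0.298041; k4 = (2.000000, 0.124651, 0.000000, -0.004631)
  Y <- Y + (h/6)(k1 + 2k2 + 2k3 + k4): p = 0.3000, q = 0.0187, dp/dtau = 2.0000, dq/dtau = 0.1247


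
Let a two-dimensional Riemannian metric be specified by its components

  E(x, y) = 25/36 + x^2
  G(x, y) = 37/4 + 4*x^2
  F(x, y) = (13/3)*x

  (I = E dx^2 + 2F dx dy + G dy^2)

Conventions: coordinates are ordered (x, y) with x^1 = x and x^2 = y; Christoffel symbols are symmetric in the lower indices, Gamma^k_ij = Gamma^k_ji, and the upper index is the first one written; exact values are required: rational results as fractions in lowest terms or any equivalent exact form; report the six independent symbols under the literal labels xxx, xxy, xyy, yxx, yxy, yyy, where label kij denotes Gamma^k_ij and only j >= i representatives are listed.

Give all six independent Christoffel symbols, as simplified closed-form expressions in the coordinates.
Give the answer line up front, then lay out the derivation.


Answer: Gamma_xxx = (576*x^3 - 1372*x)/(576*x^4 - 972*x^2 + 925), Gamma_xxy = -2496*x^2/(576*x^4 - 972*x^2 + 925), Gamma_xyy = (-2304*x^3 - 5328*x)/(576*x^4 - 972*x^2 + 925), Gamma_yxx = 1300/(1728*x^4 - 2916*x^2 + 2775), Gamma_yxy = (576*x^3 + 400*x)/(576*x^4 - 972*x^2 + 925), Gamma_yyy = 2496*x^2/(576*x^4 - 972*x^2 + 925)

E = 25/36 + x^2; F = (13/3)*x; G = 37/4 + 4*x^2
Gamma^k_ij = (1/2) g^{kl} (d_i g_jl + d_j g_il - d_l g_ij), with g^inv = (1/(EG-F^2)) [[G, -F], [-F, E]]
first partials: E_x = 2*x, E_y = 0, F_x = 13/3, F_y = 0, G_x = 8*x, G_y = 0
D = EG - F^2 = 925/144 - (27/4)*x^2 + 4*x^4
expanded: Gamma^x_xx = (G E_x - 2F F_x + F E_y)/(2D), Gamma^x_xy = (G E_y - F G_x)/(2D), Gamma^x_yy = (2G F_y - G G_x - F G_y)/(2D), Gamma^y_xx = (2E F_x - E E_y - F E_x)/(2D), Gamma^y_xy = (E G_x - F E_y)/(2D), Gamma^y_yy = (E G_y - 2F F_y + F G_x)/(2D); substitute and cancel common factors


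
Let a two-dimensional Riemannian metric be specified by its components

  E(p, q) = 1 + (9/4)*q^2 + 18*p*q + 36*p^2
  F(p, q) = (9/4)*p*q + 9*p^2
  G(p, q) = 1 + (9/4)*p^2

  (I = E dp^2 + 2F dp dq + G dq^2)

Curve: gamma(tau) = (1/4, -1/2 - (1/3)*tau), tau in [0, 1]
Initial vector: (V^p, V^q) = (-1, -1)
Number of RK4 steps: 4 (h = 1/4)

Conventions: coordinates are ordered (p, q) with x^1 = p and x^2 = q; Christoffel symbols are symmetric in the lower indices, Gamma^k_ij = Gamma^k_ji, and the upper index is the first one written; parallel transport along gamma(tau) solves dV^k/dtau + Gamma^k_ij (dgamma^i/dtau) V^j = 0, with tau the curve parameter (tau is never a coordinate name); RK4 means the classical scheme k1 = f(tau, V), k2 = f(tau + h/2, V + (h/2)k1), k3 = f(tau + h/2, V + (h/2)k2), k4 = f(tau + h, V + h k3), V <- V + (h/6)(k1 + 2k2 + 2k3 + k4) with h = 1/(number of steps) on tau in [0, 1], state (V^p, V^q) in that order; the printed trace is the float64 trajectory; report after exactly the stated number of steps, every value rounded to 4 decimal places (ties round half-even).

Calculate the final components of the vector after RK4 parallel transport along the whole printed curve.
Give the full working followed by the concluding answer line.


gamma'(tau) = (0, -1/3); f(tau, V)^k = -Gamma^k_ij(gamma(tau)) gamma'^i(tau) V^j; h = 1/4; intermediate values shown to 6 dp
curve data and Christoffel symbols at the stage parameters:
  tau = 0.000000: gamma = (0.250000, -0.500000), gamma' = (0.000000, -0.333333); Gamma_ppp = 2.642202, Gamma_ppq = 0.660550, Gamma_pqq = 0.000000, Gamma_qpp = 1.321101, Gamma_qpq = 0.330275, Gamma_qqq = 0.000000
  tau = 0.125000: gamma = (0.250000, -0.541667), gamma' = (0.000000, -0.333333); Gamma_ppp = 2.556901, Gamma_ppq = 0.639225, Gamma_pqq = 0.000000, Gamma_qpp = 1.394673, Gamma_qpq = 0.348668, Gamma_qqq = 0.000000
  tau = 0.250000: gamma = (0.250000, -0.583333), gamma' = (0.000000, -0.333333); Gamma_ppp = 2.448980, Gamma_ppq = 0.612245, Gamma_pqq = 0.000000, Gamma_qpp = 1.469388, Gamma_qpq = 0.367347, Gamma_qqq = 0.000000
  tau = 0.375000: gamma = (0.250000, -0.625000), gamma' = (0.000000, -0.333333); Gamma_ppp = 2.316354, Gamma_ppq = 0.579088, Gamma_pqq = 0.000000, Gamma_qpp = 1.544236, Gamma_qpq = 0.386059, Gamma_qqq = 0.000000
  tau = 0.500000: gamma = (0.250000, -0.666667), gamma' = (0.000000, -0.333333); Gamma_ppp = 2.157303, Gamma_ppq = 0.539326, Gamma_pqq = 0.000000, Gamma_qpp = 1.617978, Gamma_qpq = 0.404494, Gamma_qqq = 0.000000
  tau = 0.625000: gamma = (0.250000, -0.708333), gamma' = (0.000000, -0.333333); Gamma_ppp = 1.970674, Gamma_ppq = 0.492669, Gamma_pqq = 0.000000, Gamma_qpp = 1.689150, Gamma_qpq = 0.422287, Gamma_qqq = 0.000000
  tau = 0.750000: gamma = (0.250000, -0.750000), gamma' = (0.000000, -0.333333); Gamma_ppp = 1.756098, Gamma_ppq = 0.439024, Gamma_pqq = 0.000000, Gamma_qpp = 1.756098, Gamma_qpq = 0.439024, Gamma_qqq = 0.000000
  tau = 0.875000: gamma = (0.250000, -0.791667), gamma' = (0.000000, -0.333333); Gamma_ppp = 1.514196, Gamma_ppq = 0.378549, Gamma_pqq = 0.000000, Gamma_qpp = 1.817035, Gamma_qpq = 0.454259, Gamma_qqq = 0.000000
  tau = 1.000000: gamma = (0.250000, -0.833333), gamma' = (0.000000, -0.333333); Gamma_ppp = 1.246753, Gamma_ppq = 0.311688, Gamma_pqq = 0.000000, Gamma_qpp = 1.870130, Gamma_qpq = 0.467532, Gamma_qqq = 0.000000
step 0: V^p = -1.0000, V^q = -1.0000
step 1: k1 = (-0.220183, -0.110092), k2 = (-0.218940, -0.119422), k3 = (-0.218906, -0.119403), k4 = (-0.215250, -0.129150); V <- V + (h/6)(k1 + 2k2 + 2k3 + k4): V^p = -1.0546, V^q = -1.0299
step 2: k1 = (-0.215231, -0.129138), k2 = (-0.208768, -0.139179), k3 = (-0.208612, -0.139075), k4 = (-0.198972, -0.149229); V <- V + (h/6)(k1 + 2k2 + 2k3 + k4): V^p = -1.1067, V^q = -1.0647
step 3: k1 = (-0.198952, -0.149214), k2 = (-0.185825, -0.159278), k3 = (-0.185555, -0.159047), k4 = (-0.168740, -0.168740); V <- V + (h/6)(k1 + 2k2 + 2k3 + k4): V^p = -1.1529, V^q = -1.1044
step 4: k1 = (-0.168723, -0.168723), k2 = (-0.148143, -0.177771), k3 = (-0.147818, -0.177382), k4 = (-0.123625, -0.185438); V <- V + (h/6)(k1 + 2k2 + 2k3 + k4): V^p = -1.1898, V^q = -1.1488

Answer: V^p = -1.1898, V^q = -1.1488


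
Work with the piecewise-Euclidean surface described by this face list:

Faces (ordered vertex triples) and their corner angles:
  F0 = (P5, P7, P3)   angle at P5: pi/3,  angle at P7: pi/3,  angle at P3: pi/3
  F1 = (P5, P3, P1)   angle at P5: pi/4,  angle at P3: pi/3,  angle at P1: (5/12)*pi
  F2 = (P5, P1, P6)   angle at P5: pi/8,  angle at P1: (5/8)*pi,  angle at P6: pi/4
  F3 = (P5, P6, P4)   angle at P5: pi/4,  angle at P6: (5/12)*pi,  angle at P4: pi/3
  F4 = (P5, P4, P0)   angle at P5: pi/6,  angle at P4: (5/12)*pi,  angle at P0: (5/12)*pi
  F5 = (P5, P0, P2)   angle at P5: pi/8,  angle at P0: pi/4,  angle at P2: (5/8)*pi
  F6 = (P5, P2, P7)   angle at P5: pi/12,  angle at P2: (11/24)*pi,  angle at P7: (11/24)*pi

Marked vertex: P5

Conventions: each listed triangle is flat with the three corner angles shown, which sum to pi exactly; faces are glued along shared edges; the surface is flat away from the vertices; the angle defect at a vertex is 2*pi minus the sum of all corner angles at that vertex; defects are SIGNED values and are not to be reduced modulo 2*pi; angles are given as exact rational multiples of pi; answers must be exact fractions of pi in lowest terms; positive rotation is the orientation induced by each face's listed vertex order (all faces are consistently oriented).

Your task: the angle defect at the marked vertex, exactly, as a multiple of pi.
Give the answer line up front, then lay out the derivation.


Answer: defect(P5) = (2/3)*pi

Sum of corner angles at P5: (4/3)*pi
defect = 2*pi - (4/3)*pi


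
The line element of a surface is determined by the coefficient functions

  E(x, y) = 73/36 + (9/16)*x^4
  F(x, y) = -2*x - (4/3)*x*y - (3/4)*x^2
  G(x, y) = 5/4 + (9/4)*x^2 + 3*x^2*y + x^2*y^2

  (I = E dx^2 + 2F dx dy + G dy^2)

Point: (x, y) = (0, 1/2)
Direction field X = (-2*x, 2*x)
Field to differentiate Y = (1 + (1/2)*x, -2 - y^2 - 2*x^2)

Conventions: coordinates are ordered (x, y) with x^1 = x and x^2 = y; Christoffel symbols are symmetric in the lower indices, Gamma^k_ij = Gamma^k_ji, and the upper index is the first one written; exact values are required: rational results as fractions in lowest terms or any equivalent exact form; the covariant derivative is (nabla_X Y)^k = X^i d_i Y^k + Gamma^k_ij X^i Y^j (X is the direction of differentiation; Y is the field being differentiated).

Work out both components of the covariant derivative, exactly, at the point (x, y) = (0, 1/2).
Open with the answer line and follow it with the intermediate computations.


Answer: (nabla_X Y)^x = 0, (nabla_X Y)^y = 0

E = 73/36, F = 0, G = 5/4 at the point
E_x = 0, E_y = 0, F_x = -8/3, F_y = 0, G_x = 0, G_y = 0
EG - F^2 = 365/144;  g^inv = (144/365) * [[5/4, 0], [0, 73/36]]
first-kind symbols [ij,l] = (1/2)(d_i g_jl + d_j g_il - d_l g_ij): [xx,x] = E_x/2 = 0, [xx,y] = F_x - E_y/2 = -8/3, [xy,x] = E_y/2 = 0, [xy,y] = G_x/2 = 0, [yy,x] = F_y - G_x/2 = 0, [yy,y] = G_y/2 = 0
Gamma^x_ij = (G*[ij,x] - F*[ij,y])/(EG - F^2), Gamma^y_ij = (E*[ij,y] - F*[ij,x])/(EG - F^2)
Gamma_xxx = 0, Gamma_xxy = 0, Gamma_xyy = 0, Gamma_yxx = -32/15, Gamma_yxy = 0, Gamma_yyy = 0
X = (0, 0), Y = (1, -9/4) at the point


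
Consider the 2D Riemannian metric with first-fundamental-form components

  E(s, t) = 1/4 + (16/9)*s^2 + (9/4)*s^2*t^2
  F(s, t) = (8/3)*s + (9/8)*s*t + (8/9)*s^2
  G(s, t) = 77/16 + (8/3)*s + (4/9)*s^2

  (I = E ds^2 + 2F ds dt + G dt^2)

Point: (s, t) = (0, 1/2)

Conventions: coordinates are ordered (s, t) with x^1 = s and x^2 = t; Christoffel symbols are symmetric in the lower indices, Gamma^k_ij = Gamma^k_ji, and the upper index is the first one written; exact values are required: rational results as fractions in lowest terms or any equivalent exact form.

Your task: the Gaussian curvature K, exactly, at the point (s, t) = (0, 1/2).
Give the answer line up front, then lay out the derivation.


Answer: K = 46568/53361

E = 1/4, F = 0, G = 77/16, EG - F^2 = 77/64 at the point
E_s = 0, E_t = 0, F_s = 155/48, F_t = 0, G_s = 8/3, G_t = 0
E_tt = 0, F_st = 9/8, G_ss = 8/9
The intrinsic route: Brioschi's K = (det M1 - det M2)/(EG - F^2)^2.
M1 = [[-E_tt/2 + F_st - G_ss/2, E_s/2, F_s - E_t/2], [F_t - G_s/2, E, F], [G_t/2, F, G]] = [[49/72, 0, 155/48], [-4/3, 1/4, 0], [0, 0, 77/16]]; det M1 = 3773/4608
M2 = [[0, E_t/2, G_s/2], [E_t/2, E, F], [G_s/2, F, G]] = [[0, 0, 4/3], [0, 1/4, 0], [4/3, 0, 77/16]]; det M2 = -4/9
det M1 - det M2 = 5821/4608; K = 5821/4608 / (77/64)^2 = 46568/53361


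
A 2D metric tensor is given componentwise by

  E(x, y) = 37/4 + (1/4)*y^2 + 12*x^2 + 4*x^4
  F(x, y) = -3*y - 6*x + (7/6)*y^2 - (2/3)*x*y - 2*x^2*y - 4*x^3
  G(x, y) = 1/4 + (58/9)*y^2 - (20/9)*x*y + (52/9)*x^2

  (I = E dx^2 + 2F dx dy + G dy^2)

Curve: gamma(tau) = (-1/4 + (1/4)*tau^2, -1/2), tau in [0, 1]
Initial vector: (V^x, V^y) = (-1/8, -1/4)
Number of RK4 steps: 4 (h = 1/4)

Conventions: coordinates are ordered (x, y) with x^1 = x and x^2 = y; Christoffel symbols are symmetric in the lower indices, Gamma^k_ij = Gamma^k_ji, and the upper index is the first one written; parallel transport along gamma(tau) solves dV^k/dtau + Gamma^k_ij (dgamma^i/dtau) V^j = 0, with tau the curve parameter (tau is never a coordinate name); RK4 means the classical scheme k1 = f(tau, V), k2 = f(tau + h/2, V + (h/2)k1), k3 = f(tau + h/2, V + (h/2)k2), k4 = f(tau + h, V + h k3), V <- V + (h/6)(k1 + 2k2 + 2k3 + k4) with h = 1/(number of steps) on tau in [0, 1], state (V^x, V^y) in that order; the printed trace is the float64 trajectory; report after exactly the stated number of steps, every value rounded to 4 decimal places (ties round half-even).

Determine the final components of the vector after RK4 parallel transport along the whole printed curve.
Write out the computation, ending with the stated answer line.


gamma'(tau) = ((1/2)*tau, 0); f(tau, V)^k = -Gamma^k_ij(gamma(tau)) gamma'^i(tau) V^j; h = 1/4; intermediate values shown to 6 dp
curve data and Christoffel symbols at the stage parameters:
  tau = 0.000000: gamma = (-0.250000, -0.500000), gamma' = (0.000000, 0.000000); Gamma_xxx = 1.951918, Gamma_xxy = 0.320546, Gamma_xyy = 0.415118, Gamma_yxx = -6.839003, Gamma_yxy = -1.006650, Gamma_yyy = -2.225916
  tau = 0.125000: gamma = (-0.246094, -0.500000), gamma' = (0.062500, 0.000000); Gamma_xxx = 1.918540, Gamma_xxy = 0.306751, Gamma_xyy = 0.402221, Gamma_yxx = -6.763055, Gamma_yxy = -0.970564, Gamma_yyy = -2.208249
  tau = 0.250000: gamma = (-0.234375, -0.500000), gamma' = (0.125000, 0.000000); Gamma_xxx = 1.821905, Gamma_xxy = 0.267328, Gamma_xyy = 0.364282, Gamma_yxx = -6.541690, Gamma_yxy = -0.866008, Gamma_yyy = -2.156879
  tau = 0.375000: gamma = (-0.214844, -0.500000), gamma' = (0.187500, 0.000000); Gamma_xxx = 1.672017, Gamma_xxy = 0.207832, Gamma_xyy = 0.303466, Gamma_yxx = -6.193494, Gamma_yxy = -0.703510, Gamma_yyy = -2.076515
  tau = 0.500000: gamma = (-0.187500, -0.500000), gamma' = (0.250000, 0.000000); Gamma_xxx = 1.483978, Gamma_xxy = 0.136500, Gamma_xyy = 0.223067, Gamma_yxx = -5.746724, Gamma_yxy = -0.498824, Gamma_yyy = -1.974394
  tau = 0.625000: gamma = (-0.152344, -0.500000), gamma' = (0.312500, 0.000000); Gamma_xxx = 1.275834, Gamma_xxy = 0.062896, Gamma_xyy = 0.127083, Gamma_yxx = -5.235557, Gamma_yxy = -0.270540, Gamma_yyy = -1.859374
  tau = 0.750000: gamma = (-0.109375, -0.500000), gamma' = (0.375000, 0.000000); Gamma_xxx = 1.066037, Gamma_xxy = -0.003620, Gamma_xyy = 0.019725, Gamma_yxx = -4.695636, Gamma_yxy = -0.037373, Gamma_yyy = -1.740806
  tau = 0.875000: gamma = (-0.058594, -0.500000), gamma' = (0.437500, 0.000000); Gamma_xxx = 0.870981, Gamma_xxy = -0.055293, Gamma_xyy = -0.095006, Gamma_yxx = -4.159745, Gamma_yxy = 0.184307, Gamma_yyy = -1.627317
  tau = 1.000000: gamma = (0.000000, -0.500000), gamma' = (0.500000, 0.000000); Gamma_xxx = 0.703098, Gamma_xxy = -0.086960, Gamma_xyy = -0.213534, Gamma_yxx = -3.654475, Gamma_yxy = 0.382223, Gamma_yyy = -1.525777
step 0: V^x = -0.1250, V^y = -0.2500
step 1: k1 = (0.000000, 0.000000), k2 = (0.019782, -0.068001), k3 = (0.019648, -0.067472), k4 = (0.036266, -0.127086); V <- V + (h/6)(k1 + 2k2 + 2k3 + k4): V^x = -0.1202, V^y = -0.2666
step 2: k1 = (0.036283, -0.127149), k2 = (0.047270, -0.171584), k3 = (0.047056, -0.170722), k4 = (0.050784, -0.194360); V <- V + (h/6)(k1 + 2k2 + 2k3 + k4): V^x = -0.1087, V^y = -0.3085
step 3: k1 = (0.050860, -0.194661), k2 = (0.047352, -0.195607), k3 = (0.047529, -0.196335), k4 = (0.038225, -0.175521); V <- V + (h/6)(k1 + 2k2 + 2k3 + k4): V^x = -0.0971, V^y = -0.3566
step 4: k1 = (0.038331, -0.175971), k2 = (0.026015, -0.137457), k3 = (0.026718, -0.140647), k4 = (0.014752, -0.090344); V <- V + (h/6)(k1 + 2k2 + 2k3 + k4): V^x = -0.0905, V^y = -0.3909

Answer: V^x = -0.0905, V^y = -0.3909


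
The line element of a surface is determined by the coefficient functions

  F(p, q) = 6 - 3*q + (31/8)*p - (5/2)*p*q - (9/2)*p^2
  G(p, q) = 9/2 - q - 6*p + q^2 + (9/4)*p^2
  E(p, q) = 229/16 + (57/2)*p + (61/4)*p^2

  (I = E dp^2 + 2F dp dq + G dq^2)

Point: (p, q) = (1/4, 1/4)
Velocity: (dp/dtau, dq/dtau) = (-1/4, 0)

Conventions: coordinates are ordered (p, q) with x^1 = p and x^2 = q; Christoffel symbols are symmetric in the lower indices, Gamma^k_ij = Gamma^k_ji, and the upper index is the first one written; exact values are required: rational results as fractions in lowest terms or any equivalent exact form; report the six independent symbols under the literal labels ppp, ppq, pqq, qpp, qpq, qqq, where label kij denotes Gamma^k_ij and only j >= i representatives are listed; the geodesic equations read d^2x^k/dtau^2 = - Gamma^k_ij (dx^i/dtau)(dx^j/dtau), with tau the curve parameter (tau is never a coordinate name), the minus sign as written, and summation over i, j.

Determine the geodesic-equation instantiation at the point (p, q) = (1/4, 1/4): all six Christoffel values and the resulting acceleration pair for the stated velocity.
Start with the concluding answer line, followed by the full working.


Answer: Gamma_ppp = 194804/133937, Gamma_ppq = 57720/133937, Gamma_pqq = -8444/133937, Gamma_qpp = -336008/133937, Gamma_qpq = -223548/133937, Gamma_qqq = 5192/133937; accelerations (d^2p/dtau^2, d^2q/dtau^2) = (-48701/535748, 42001/267874)

E = 1433/64, F = 185/32, G = 189/64 at the point
E_p = 289/8, E_q = 0, F_p = 1, F_q = -29/8, G_p = -39/8, G_q = -1/2
EG - F^2 = 133937/4096;  g^inv = (4096/133937) * [[189/64, -185/32], [-185/32, 1433/64]]
first-kind symbols [ij,l] = (1/2)(d_i g_jl + d_j g_il - d_l g_ij): [pp,p] = E_p/2 = 289/16, [pp,q] = F_p - E_q/2 = 1, [pq,p] = E_q/2 = 0, [pq,q] = G_p/2 = -39/16, [qq,p] = F_q - G_p/2 = -19/16, [qq,q] = G_q/2 = -1/4
Gamma^p_ij = (G*[ij,p] - F*[ij,q])/(EG - F^2), Gamma^q_ij = (E*[ij,q] - F*[ij,p])/(EG - F^2)
Gamma_ppp = 194804/133937, Gamma_ppq = 57720/133937, Gamma_pqq = -8444/133937, Gamma_qpp = -336008/133937, Gamma_qpq = -223548/133937, Gamma_qqq = 5192/133937
d^2p/dtau^2 = -(Gamma_ppp*(-1/4)^2 + 2*Gamma_ppq*(-1/4)*(0) + Gamma_pqq*(0)^2) = -48701/535748
d^2q/dtau^2 = -(Gamma_qpp*(-1/4)^2 + 2*Gamma_qpq*(-1/4)*(0) + Gamma_qqq*(0)^2) = 42001/267874
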